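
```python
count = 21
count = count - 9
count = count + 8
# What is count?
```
Trace:
  count=21
  count=12
  count=20

Final answer: 20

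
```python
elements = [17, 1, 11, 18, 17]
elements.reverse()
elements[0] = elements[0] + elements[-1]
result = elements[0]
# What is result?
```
Trace:
  elements=[17, 1, 11, 18, 17]
  elements=[17, 18, 11, 1, 17]
  elements=[34, 18, 11, 1, 17]
  elements=[34, 18, 11, 1, 17], result=34

Final answer: 34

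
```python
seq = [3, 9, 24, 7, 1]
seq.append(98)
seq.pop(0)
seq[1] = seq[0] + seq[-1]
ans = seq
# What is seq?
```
Trace:
  seq=[3, 9, 24, 7, 1]
  seq=[3, 9, 24, 7, 1, 98]
  seq=[9, 24, 7, 1, 98]
  seq=[9, 107, 7, 1, 98]
  seq=[9, 107, 7, 1, 98], ans=[9, 107, 7, 1, 98]

Final answer: [9, 107, 7, 1, 98]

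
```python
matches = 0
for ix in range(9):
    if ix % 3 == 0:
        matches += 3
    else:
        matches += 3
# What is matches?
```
Trace:
  matches=0
  matches=3, ix=0
  matches=6, ix=1
  matches=9, ix=2
  matches=12, ix=3
  matches=15, ix=4
  matches=18, ix=5
  matches=21, ix=6
  matches=24, ix=7
  matches=27, ix=8

Final answer: 27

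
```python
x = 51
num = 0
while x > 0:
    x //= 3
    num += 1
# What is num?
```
Trace:
  x=51
  x=51, num=0
  x=17, num=1
  x=5, num=2
  x=1, num=3
  x=0, num=4

Final answer: 4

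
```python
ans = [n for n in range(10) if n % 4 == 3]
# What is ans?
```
Trace:
  n=0
  n=1
  n=2
  n=3
  n=4
  n=5
  n=6
  n=7
  n=8
  n=9
  ans=[3, 7]

Final answer: [3, 7]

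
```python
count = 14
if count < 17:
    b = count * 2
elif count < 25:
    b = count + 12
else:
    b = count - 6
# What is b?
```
Trace:
  count=14
  count=14, b=28

Final answer: 28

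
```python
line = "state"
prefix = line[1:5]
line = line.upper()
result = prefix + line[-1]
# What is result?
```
Trace:
  line='state'
  line='state', prefix='tate'
  line='STATE', prefix='tate'
  line='STATE', prefix='tate', result='tateE'

Final answer: 'tateE'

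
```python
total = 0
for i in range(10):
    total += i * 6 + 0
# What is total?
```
Trace:
  total=0
  total=0, i=0
  total=6, i=1
  total=18, i=2
  total=36, i=3
  total=60, i=4
  total=90, i=5
  total=126, i=6
  total=168, i=7
  total=216, i=8
  total=270, i=9

Final answer: 270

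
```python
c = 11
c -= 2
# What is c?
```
Trace:
  c=11
  c=9

Final answer: 9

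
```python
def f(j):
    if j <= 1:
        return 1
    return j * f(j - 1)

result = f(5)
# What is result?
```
Call trace:
f(j=5)
  f(j=4)
    f(j=3)
      f(j=2)
        f(j=1)
        -> return 1
      -> return 2
    -> return 6
  -> return 24
-> return 120

Final answer: 120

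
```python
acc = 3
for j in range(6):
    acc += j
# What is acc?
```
Trace:
  acc=3
  acc=3, j=0
  acc=4, j=1
  acc=6, j=2
  acc=9, j=3
  acc=13, j=4
  acc=18, j=5

Final answer: 18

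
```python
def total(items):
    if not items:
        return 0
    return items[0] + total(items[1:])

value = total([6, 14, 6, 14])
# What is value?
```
Call trace:
total(items=[6, 14, 6, 14])
  total(items=[14, 6, 14])
    total(items=[6, 14])
      total(items=[14])
        total(items=[])
        -> return 0
      -> return 14
    -> return 20
  -> return 34
-> return 40

Final answer: 40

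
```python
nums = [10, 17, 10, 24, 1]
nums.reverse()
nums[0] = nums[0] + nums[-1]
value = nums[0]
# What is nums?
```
Trace:
  nums=[10, 17, 10, 24, 1]
  nums=[1, 24, 10, 17, 10]
  nums=[11, 24, 10, 17, 10]
  nums=[11, 24, 10, 17, 10], value=11

Final answer: [11, 24, 10, 17, 10]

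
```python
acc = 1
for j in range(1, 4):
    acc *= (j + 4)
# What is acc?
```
Trace:
  acc=1
  acc=5, j=1
  acc=30, j=2
  acc=210, j=3

Final answer: 210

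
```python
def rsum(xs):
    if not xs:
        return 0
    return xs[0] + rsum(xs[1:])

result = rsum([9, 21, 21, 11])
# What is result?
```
Call trace:
rsum(xs=[9, 21, 21, 11])
  rsum(xs=[21, 21, 11])
    rsum(xs=[21, 11])
      rsum(xs=[11])
        rsum(xs=[])
        -> return 0
      -> return 11
    -> return 32
  -> return 53
-> return 62

Final answer: 62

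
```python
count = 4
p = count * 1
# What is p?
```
Trace:
  count=4
  count=4, p=4

Final answer: 4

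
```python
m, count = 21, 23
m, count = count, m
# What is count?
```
Trace:
  m=21, count=23
  m=23, count=21

Final answer: 21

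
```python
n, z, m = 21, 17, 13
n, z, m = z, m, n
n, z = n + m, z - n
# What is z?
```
Trace:
  n=21, z=17, m=13
  n=17, z=13, m=21
  n=38, z=-4, m=21

Final answer: -4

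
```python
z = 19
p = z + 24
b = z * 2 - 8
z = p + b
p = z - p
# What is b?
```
Trace:
  z=19
  z=19, p=43
  z=19, p=43, b=30
  z=73, p=43, b=30
  z=73, p=30, b=30

Final answer: 30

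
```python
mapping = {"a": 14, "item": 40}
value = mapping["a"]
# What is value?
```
Trace:
  mapping={'a': 14, 'item': 40}
  mapping={'a': 14, 'item': 40}, value=14

Final answer: 14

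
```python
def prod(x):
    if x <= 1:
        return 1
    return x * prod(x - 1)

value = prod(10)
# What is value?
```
Call trace:
prod(x=10)
  prod(x=9)
    prod(x=8)
      prod(x=7)
        prod(x=6)
          prod(x=5)
            prod(x=4)
              prod(x=3)
                prod(x=2)
                  prod(x=1)
                  -> return 1
                -> return 2
              -> return 6
            -> return 24
          -> return 120
        -> return 720
      -> return 5040
    -> return 40320
  -> return 362880
-> return 3628800

Final answer: 3628800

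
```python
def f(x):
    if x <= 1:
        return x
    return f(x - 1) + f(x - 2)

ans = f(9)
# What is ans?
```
Call trace (a repeated sub-call is expanded the first time; later identical calls just restate its return value):
f(x=9)
  f(x=8)
    f(x=7)
      f(x=6)
        f(x=5)
          f(x=4)
            f(x=3)
              f(x=2)
                f(x=1)
                -> return 1
                f(x=0)
                -> return 0
              -> return 1
              f(x=1)
              -> return 1
            -> return 2
            f(x=2) -> return 1  (same call as traced above)
          -> return 3
          f(x=3) -> return 2  (same call as traced above)
        -> return 5
        f(x=4) -> return 3  (same call as traced above)
      -> return 8
      f(x=5) -> return 5  (same call as traced above)
    -> return 13
    f(x=6) -> return 8  (same call as traced above)
  -> return 21
  f(x=7) -> return 13  (same call as traced above)
-> return 34

Final answer: 34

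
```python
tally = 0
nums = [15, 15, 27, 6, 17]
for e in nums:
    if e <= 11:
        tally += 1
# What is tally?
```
Trace:
  tally=0
  tally=0, e=15
  tally=0, e=15
  tally=0, e=27
  tally=1, e=6
  tally=1, e=17

Final answer: 1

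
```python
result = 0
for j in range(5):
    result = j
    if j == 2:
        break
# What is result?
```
Trace:
  result=0
  result=0, j=0
  result=1, j=1
  result=2, j=2

Final answer: 2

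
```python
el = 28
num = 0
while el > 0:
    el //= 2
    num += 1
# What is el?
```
Trace:
  el=28
  el=28, num=0
  el=14, num=1
  el=7, num=2
  el=3, num=3
  el=1, num=4
  el=0, num=5

Final answer: 0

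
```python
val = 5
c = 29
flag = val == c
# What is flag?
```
Trace:
  val=5
  val=5, c=29
  val=5, c=29, flag=False

Final answer: False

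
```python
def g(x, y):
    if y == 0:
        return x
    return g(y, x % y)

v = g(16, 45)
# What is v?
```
Call trace:
g(x=16, y=45)
  g(x=45, y=16)
    g(x=16, y=13)
      g(x=13, y=3)
        g(x=3, y=1)
          g(x=1, y=0)
          -> return 1
        -> return 1
      -> return 1
    -> return 1
  -> return 1
-> return 1

Final answer: 1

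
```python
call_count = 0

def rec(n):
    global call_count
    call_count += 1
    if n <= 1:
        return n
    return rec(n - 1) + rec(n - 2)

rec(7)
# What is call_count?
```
Call trace (a repeated sub-call is expanded the first time; later identical calls just restate its return value):
rec(n=7)
  rec(n=6)
    rec(n=5)
      rec(n=4)
        rec(n=3)
          rec(n=2)
            rec(n=1)
            -> return 1
            rec(n=0)
            -> return 0
          -> return 1
          rec(n=1)
          -> return 1
        -> return 2
        rec(n=2) -> return 1  (same call as traced above)
      -> return 3
      rec(n=3) -> return 2  (same call as traced above)
    -> return 5
    rec(n=4) -> return 3  (same call as traced above)
  -> return 8
  rec(n=5) -> return 5  (same call as traced above)
-> return 13

call_count is incremented once per call, so count the calls in each subtree. Let C(n) = number of calls made by rec(n).
C(0) = C(1) = 1 (base case, no recursion); C(n) = 1 + C(n - 1) + C(n - 2) otherwise.
C(2) = 1 + C(1) + C(0) = 1 + 1 + 1 = 3
C(3) = 1 + C(2) + C(1) = 1 + 3 + 1 = 5
C(4) = 1 + C(3) + C(2) = 1 + 5 + 3 = 9
C(5) = 1 + C(4) + C(3) = 1 + 9 + 5 = 15
C(6) = 1 + C(5) + C(4) = 1 + 15 + 9 = 25
C(7) = 1 + C(6) + C(5) = 1 + 25 + 15 = 41
call_count = C(7) = 41

Final answer: 41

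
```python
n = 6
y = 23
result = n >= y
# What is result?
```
Trace:
  n=6
  n=6, y=23
  n=6, y=23, result=False

Final answer: False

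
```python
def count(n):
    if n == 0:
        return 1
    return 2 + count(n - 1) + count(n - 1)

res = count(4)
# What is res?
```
Call trace (a repeated sub-call is expanded the first time; later identical calls just restate its return value):
count(n=4)
  count(n=3)
    count(n=2)
      count(n=1)
        count(n=0)
        -> return 1
        count(n=0)
        -> return 1
      -> return 4
      count(n=1) -> return 4  (same call as traced above)
    -> return 10
    count(n=2) -> return 10  (same call as traced above)
  -> return 22
  count(n=3) -> return 22  (same call as traced above)
-> return 46

Final answer: 46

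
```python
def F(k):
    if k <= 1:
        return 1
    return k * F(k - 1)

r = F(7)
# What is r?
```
Call trace:
F(k=7)
  F(k=6)
    F(k=5)
      F(k=4)
        F(k=3)
          F(k=2)
            F(k=1)
            -> return 1
          -> return 2
        -> return 6
      -> return 24
    -> return 120
  -> return 720
-> return 5040

Final answer: 5040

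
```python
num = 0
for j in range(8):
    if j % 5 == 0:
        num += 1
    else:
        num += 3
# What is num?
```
Trace:
  num=0
  num=1, j=0
  num=4, j=1
  num=7, j=2
  num=10, j=3
  num=13, j=4
  num=14, j=5
  num=17, j=6
  num=20, j=7

Final answer: 20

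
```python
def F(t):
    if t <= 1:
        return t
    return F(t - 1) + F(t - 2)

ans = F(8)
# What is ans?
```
Call trace (a repeated sub-call is expanded the first time; later identical calls just restate its return value):
F(t=8)
  F(t=7)
    F(t=6)
      F(t=5)
        F(t=4)
          F(t=3)
            F(t=2)
              F(t=1)
              -> return 1
              F(t=0)
              -> return 0
            -> return 1
            F(t=1)
            -> return 1
          -> return 2
          F(t=2) -> return 1  (same call as traced above)
        -> return 3
        F(t=3) -> return 2  (same call as traced above)
      -> return 5
      F(t=4) -> return 3  (same call as traced above)
    -> return 8
    F(t=5) -> return 5  (same call as traced above)
  -> return 13
  F(t=6) -> return 8  (same call as traced above)
-> return 21

Final answer: 21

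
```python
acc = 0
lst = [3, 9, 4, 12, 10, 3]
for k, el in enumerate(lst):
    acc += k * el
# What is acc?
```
Trace:
  acc=0
  acc=0, k=0, el=3
  acc=9, k=1, el=9
  acc=17, k=2, el=4
  acc=53, k=3, el=12
  acc=93, k=4, el=10
  acc=108, k=5, el=3

Final answer: 108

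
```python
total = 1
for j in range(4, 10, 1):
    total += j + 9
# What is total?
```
Trace:
  total=1
  total=14, j=4
  total=28, j=5
  total=43, j=6
  total=59, j=7
  total=76, j=8
  total=94, j=9

Final answer: 94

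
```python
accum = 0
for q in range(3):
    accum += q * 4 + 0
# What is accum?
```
Trace:
  accum=0
  accum=0, q=0
  accum=4, q=1
  accum=12, q=2

Final answer: 12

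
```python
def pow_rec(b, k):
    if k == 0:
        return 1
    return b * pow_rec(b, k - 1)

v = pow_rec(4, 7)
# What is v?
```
Call trace:
pow_rec(b=4, k=7)
  pow_rec(b=4, k=6)
    pow_rec(b=4, k=5)
      pow_rec(b=4, k=4)
        pow_rec(b=4, k=3)
          pow_rec(b=4, k=2)
            pow_rec(b=4, k=1)
              pow_rec(b=4, k=0)
              -> return 1
            -> return 4
          -> return 16
        -> return 64
      -> return 256
    -> return 1024
  -> return 4096
-> return 16384

Final answer: 16384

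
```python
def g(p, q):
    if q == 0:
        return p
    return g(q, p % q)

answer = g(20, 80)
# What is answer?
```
Call trace:
g(p=20, q=80)
  g(p=80, q=20)
    g(p=20, q=0)
    -> return 20
  -> return 20
-> return 20

Final answer: 20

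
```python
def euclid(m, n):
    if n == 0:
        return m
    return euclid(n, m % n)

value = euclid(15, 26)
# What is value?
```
Call trace:
euclid(m=15, n=26)
  euclid(m=26, n=15)
    euclid(m=15, n=11)
      euclid(m=11, n=4)
        euclid(m=4, n=3)
          euclid(m=3, n=1)
            euclid(m=1, n=0)
            -> return 1
          -> return 1
        -> return 1
      -> return 1
    -> return 1
  -> return 1
-> return 1

Final answer: 1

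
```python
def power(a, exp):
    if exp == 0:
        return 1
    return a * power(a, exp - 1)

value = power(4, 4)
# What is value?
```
Call trace:
power(a=4, exp=4)
  power(a=4, exp=3)
    power(a=4, exp=2)
      power(a=4, exp=1)
        power(a=4, exp=0)
        -> return 1
      -> return 4
    -> return 16
  -> return 64
-> return 256

Final answer: 256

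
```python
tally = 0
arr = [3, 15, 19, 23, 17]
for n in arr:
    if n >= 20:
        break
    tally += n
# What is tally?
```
Trace:
  tally=0
  tally=3, n=3
  tally=18, n=15
  tally=37, n=19
  tally=37, n=23

Final answer: 37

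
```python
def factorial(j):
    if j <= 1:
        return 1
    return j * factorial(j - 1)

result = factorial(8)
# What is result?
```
Call trace:
factorial(j=8)
  factorial(j=7)
    factorial(j=6)
      factorial(j=5)
        factorial(j=4)
          factorial(j=3)
            factorial(j=2)
              factorial(j=1)
              -> return 1
            -> return 2
          -> return 6
        -> return 24
      -> return 120
    -> return 720
  -> return 5040
-> return 40320

Final answer: 40320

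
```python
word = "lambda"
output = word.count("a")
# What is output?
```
Trace:
  word='lambda'
  word='lambda', output=2

Final answer: 2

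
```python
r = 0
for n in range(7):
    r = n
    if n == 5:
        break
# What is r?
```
Trace:
  r=0
  r=0, n=0
  r=1, n=1
  r=2, n=2
  r=3, n=3
  r=4, n=4
  r=5, n=5

Final answer: 5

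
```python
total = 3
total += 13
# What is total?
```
Trace:
  total=3
  total=16

Final answer: 16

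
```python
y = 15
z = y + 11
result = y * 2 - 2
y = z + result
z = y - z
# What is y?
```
Trace:
  y=15
  y=15, z=26
  y=15, z=26, result=28
  y=54, z=26, result=28
  y=54, z=28, result=28

Final answer: 54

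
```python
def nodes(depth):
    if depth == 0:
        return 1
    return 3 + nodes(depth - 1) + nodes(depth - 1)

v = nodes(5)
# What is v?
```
Call trace (a repeated sub-call is expanded the first time; later identical calls just restate its return value):
nodes(depth=5)
  nodes(depth=4)
    nodes(depth=3)
      nodes(depth=2)
        nodes(depth=1)
          nodes(depth=0)
          -> return 1
          nodes(depth=0)
          -> return 1
        -> return 5
        nodes(depth=1) -> return 5  (same call as traced above)
      -> return 13
      nodes(depth=2) -> return 13  (same call as traced above)
    -> return 29
    nodes(depth=3) -> return 29  (same call as traced above)
  -> return 61
  nodes(depth=4) -> return 61  (same call as traced above)
-> return 125

Final answer: 125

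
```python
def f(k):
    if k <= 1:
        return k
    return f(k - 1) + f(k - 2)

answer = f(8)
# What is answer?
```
Call trace (a repeated sub-call is expanded the first time; later identical calls just restate its return value):
f(k=8)
  f(k=7)
    f(k=6)
      f(k=5)
        f(k=4)
          f(k=3)
            f(k=2)
              f(k=1)
              -> return 1
              f(k=0)
              -> return 0
            -> return 1
            f(k=1)
            -> return 1
          -> return 2
          f(k=2) -> return 1  (same call as traced above)
        -> return 3
        f(k=3) -> return 2  (same call as traced above)
      -> return 5
      f(k=4) -> return 3  (same call as traced above)
    -> return 8
    f(k=5) -> return 5  (same call as traced above)
  -> return 13
  f(k=6) -> return 8  (same call as traced above)
-> return 21

Final answer: 21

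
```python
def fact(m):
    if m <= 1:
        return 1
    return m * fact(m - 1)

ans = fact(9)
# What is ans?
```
Call trace:
fact(m=9)
  fact(m=8)
    fact(m=7)
      fact(m=6)
        fact(m=5)
          fact(m=4)
            fact(m=3)
              fact(m=2)
                fact(m=1)
                -> return 1
              -> return 2
            -> return 6
          -> return 24
        -> return 120
      -> return 720
    -> return 5040
  -> return 40320
-> return 362880

Final answer: 362880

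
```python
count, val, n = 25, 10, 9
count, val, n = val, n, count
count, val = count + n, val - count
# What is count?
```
Trace:
  count=25, val=10, n=9
  count=10, val=9, n=25
  count=35, val=-1, n=25

Final answer: 35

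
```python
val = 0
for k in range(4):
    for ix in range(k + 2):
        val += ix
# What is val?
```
Trace:
  val=0
  val=0, k=0, ix=0
  val=1, k=0, ix=1
  val=1, k=1, ix=0
  val=2, k=1, ix=1
  val=4, k=1, ix=2
  val=4, k=2, ix=0
  val=5, k=2, ix=1
  val=7, k=2, ix=2
  val=10, k=2, ix=3
  val=10, k=3, ix=0
  val=11, k=3, ix=1
  val=13, k=3, ix=2
  val=16, k=3, ix=3
  val=20, k=3, ix=4

Final answer: 20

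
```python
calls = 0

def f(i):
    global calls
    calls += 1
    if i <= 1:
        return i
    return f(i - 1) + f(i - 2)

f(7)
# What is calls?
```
Call trace (a repeated sub-call is expanded the first time; later identical calls just restate its return value):
f(i=7)
  f(i=6)
    f(i=5)
      f(i=4)
        f(i=3)
          f(i=2)
            f(i=1)
            -> return 1
            f(i=0)
            -> return 0
          -> return 1
          f(i=1)
          -> return 1
        -> return 2
        f(i=2) -> return 1  (same call as traced above)
      -> return 3
      f(i=3) -> return 2  (same call as traced above)
    -> return 5
    f(i=4) -> return 3  (same call as traced above)
  -> return 8
  f(i=5) -> return 5  (same call as traced above)
-> return 13

calls is incremented once per call, so count the calls in each subtree. Let C(i) = number of calls made by f(i).
C(0) = C(1) = 1 (base case, no recursion); C(i) = 1 + C(i - 1) + C(i - 2) otherwise.
C(2) = 1 + C(1) + C(0) = 1 + 1 + 1 = 3
C(3) = 1 + C(2) + C(1) = 1 + 3 + 1 = 5
C(4) = 1 + C(3) + C(2) = 1 + 5 + 3 = 9
C(5) = 1 + C(4) + C(3) = 1 + 9 + 5 = 15
C(6) = 1 + C(5) + C(4) = 1 + 15 + 9 = 25
C(7) = 1 + C(6) + C(5) = 1 + 25 + 15 = 41
calls = C(7) = 41

Final answer: 41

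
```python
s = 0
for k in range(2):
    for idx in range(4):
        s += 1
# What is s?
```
Trace:
  s=0
  s=1, k=0, idx=0
  s=2, k=0, idx=1
  s=3, k=0, idx=2
  s=4, k=0, idx=3
  s=5, k=1, idx=0
  s=6, k=1, idx=1
  s=7, k=1, idx=2
  s=8, k=1, idx=3

Final answer: 8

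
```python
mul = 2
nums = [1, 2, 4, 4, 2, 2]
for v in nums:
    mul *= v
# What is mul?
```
Trace:
  mul=2
  mul=2, v=1
  mul=4, v=2
  mul=16, v=4
  mul=64, v=4
  mul=128, v=2
  mul=256, v=2

Final answer: 256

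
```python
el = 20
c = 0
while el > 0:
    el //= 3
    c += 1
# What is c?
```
Trace:
  el=20
  el=20, c=0
  el=6, c=1
  el=2, c=2
  el=0, c=3

Final answer: 3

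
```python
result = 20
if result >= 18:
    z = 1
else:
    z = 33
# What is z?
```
Trace:
  result=20
  result=20, z=1

Final answer: 1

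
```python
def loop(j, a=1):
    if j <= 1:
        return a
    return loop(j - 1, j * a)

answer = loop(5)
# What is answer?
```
Call trace:
loop(j=5, a=1)
  loop(j=4, a=5)
    loop(j=3, a=20)
      loop(j=2, a=60)
        loop(j=1, a=120)
        -> return 120
      -> return 120
    -> return 120
  -> return 120
-> return 120

Final answer: 120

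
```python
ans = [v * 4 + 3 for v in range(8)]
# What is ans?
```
Trace:
  v=0
  v=1
  v=2
  v=3
  v=4
  v=5
  v=6
  v=7
  ans=[3, 7, 11, 15, 19, 23, 27, 31]

Final answer: [3, 7, 11, 15, 19, 23, 27, 31]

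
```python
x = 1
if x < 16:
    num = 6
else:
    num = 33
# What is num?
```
Trace:
  x=1
  x=1, num=6

Final answer: 6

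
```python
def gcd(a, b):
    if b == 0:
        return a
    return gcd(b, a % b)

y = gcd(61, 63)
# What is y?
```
Call trace:
gcd(a=61, b=63)
  gcd(a=63, b=61)
    gcd(a=61, b=2)
      gcd(a=2, b=1)
        gcd(a=1, b=0)
        -> return 1
      -> return 1
    -> return 1
  -> return 1
-> return 1

Final answer: 1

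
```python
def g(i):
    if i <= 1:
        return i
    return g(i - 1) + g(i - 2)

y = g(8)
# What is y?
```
Call trace (a repeated sub-call is expanded the first time; later identical calls just restate its return value):
g(i=8)
  g(i=7)
    g(i=6)
      g(i=5)
        g(i=4)
          g(i=3)
            g(i=2)
              g(i=1)
              -> return 1
              g(i=0)
              -> return 0
            -> return 1
            g(i=1)
            -> return 1
          -> return 2
          g(i=2) -> return 1  (same call as traced above)
        -> return 3
        g(i=3) -> return 2  (same call as traced above)
      -> return 5
      g(i=4) -> return 3  (same call as traced above)
    -> return 8
    g(i=5) -> return 5  (same call as traced above)
  -> return 13
  g(i=6) -> return 8  (same call as traced above)
-> return 21

Final answer: 21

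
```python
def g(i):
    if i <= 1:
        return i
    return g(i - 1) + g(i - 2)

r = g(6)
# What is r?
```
Call trace (a repeated sub-call is expanded the first time; later identical calls just restate its return value):
g(i=6)
  g(i=5)
    g(i=4)
      g(i=3)
        g(i=2)
          g(i=1)
          -> return 1
          g(i=0)
          -> return 0
        -> return 1
        g(i=1)
        -> return 1
      -> return 2
      g(i=2) -> return 1  (same call as traced above)
    -> return 3
    g(i=3) -> return 2  (same call as traced above)
  -> return 5
  g(i=4) -> return 3  (same call as traced above)
-> return 8

Final answer: 8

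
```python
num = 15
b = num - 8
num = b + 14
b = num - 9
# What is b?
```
Trace:
  num=15
  num=15, b=7
  num=21, b=7
  num=21, b=12

Final answer: 12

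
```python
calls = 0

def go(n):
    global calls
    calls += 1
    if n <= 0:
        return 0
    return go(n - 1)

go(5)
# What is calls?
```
Call trace:
go(n=5)
  go(n=4)
    go(n=3)
      go(n=2)
        go(n=1)
          go(n=0)
          -> return 0
        -> return 0
      -> return 0
    -> return 0
  -> return 0
-> return 0

calls is incremented once per call. go is entered once for each n = 5, 4, 3, 2, 1, 0 (the n <= 0 call returns without recursing), i.e. 5 + 1 calls.
calls = 6

Final answer: 6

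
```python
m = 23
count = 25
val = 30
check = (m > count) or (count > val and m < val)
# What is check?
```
Trace:
  m=23
  m=23, count=25
  m=23, count=25, val=30
  m=23, count=25, val=30, check=False

Final answer: False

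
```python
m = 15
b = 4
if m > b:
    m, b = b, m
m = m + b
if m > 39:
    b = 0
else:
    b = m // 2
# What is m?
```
Trace:
  m=15
  m=15, b=4
  m=4, b=15
  m=19, b=15
  m=19, b=9

Final answer: 19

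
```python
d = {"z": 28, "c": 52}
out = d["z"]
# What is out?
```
Trace:
  d={'z': 28, 'c': 52}
  d={'z': 28, 'c': 52}, out=28

Final answer: 28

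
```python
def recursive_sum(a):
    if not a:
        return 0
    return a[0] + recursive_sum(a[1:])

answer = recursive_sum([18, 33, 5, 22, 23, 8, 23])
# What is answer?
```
Call trace:
recursive_sum(a=[18, 33, 5, 22, 23, 8, 23])
  recursive_sum(a=[33, 5, 22, 23, 8, 23])
    recursive_sum(a=[5, 22, 23, 8, 23])
      recursive_sum(a=[22, 23, 8, 23])
        recursive_sum(a=[23, 8, 23])
          recursive_sum(a=[8, 23])
            recursive_sum(a=[23])
              recursive_sum(a=[])
              -> return 0
            -> return 23
          -> return 31
        -> return 54
      -> return 76
    -> return 81
  -> return 114
-> return 132

Final answer: 132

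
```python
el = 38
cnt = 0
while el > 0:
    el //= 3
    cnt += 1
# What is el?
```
Trace:
  el=38
  el=38, cnt=0
  el=12, cnt=1
  el=4, cnt=2
  el=1, cnt=3
  el=0, cnt=4

Final answer: 0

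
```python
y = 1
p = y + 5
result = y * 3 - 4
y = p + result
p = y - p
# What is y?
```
Trace:
  y=1
  y=1, p=6
  y=1, p=6, result=-1
  y=5, p=6, result=-1
  y=5, p=-1, result=-1

Final answer: 5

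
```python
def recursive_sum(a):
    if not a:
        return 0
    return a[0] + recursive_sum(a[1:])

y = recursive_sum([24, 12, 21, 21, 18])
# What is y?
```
Call trace:
recursive_sum(a=[24, 12, 21, 21, 18])
  recursive_sum(a=[12, 21, 21, 18])
    recursive_sum(a=[21, 21, 18])
      recursive_sum(a=[21, 18])
        recursive_sum(a=[18])
          recursive_sum(a=[])
          -> return 0
        -> return 18
      -> return 39
    -> return 60
  -> return 72
-> return 96

Final answer: 96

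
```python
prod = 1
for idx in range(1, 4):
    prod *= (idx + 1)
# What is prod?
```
Trace:
  prod=1
  prod=2, idx=1
  prod=6, idx=2
  prod=24, idx=3

Final answer: 24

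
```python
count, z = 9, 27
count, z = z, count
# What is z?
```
Trace:
  count=9, z=27
  count=27, z=9

Final answer: 9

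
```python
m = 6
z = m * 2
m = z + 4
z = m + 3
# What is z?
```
Trace:
  m=6
  m=6, z=12
  m=16, z=12
  m=16, z=19

Final answer: 19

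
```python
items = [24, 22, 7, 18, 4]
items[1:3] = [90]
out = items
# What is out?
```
Trace:
  items=[24, 22, 7, 18, 4]
  items=[24, 90, 18, 4]
  items=[24, 90, 18, 4], out=[24, 90, 18, 4]

Final answer: [24, 90, 18, 4]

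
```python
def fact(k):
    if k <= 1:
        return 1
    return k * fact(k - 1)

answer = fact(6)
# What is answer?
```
Call trace:
fact(k=6)
  fact(k=5)
    fact(k=4)
      fact(k=3)
        fact(k=2)
          fact(k=1)
          -> return 1
        -> return 2
      -> return 6
    -> return 24
  -> return 120
-> return 720

Final answer: 720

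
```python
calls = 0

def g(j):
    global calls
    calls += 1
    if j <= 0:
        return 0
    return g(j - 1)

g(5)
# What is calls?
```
Call trace:
g(j=5)
  g(j=4)
    g(j=3)
      g(j=2)
        g(j=1)
          g(j=0)
          -> return 0
        -> return 0
      -> return 0
    -> return 0
  -> return 0
-> return 0

calls is incremented once per call. g is entered once for each j = 5, 4, 3, 2, 1, 0 (the j <= 0 call returns without recursing), i.e. 5 + 1 calls.
calls = 6

Final answer: 6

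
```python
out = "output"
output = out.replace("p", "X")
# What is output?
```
Trace:
  out='output'
  out='output', output='outXut'

Final answer: 'outXut'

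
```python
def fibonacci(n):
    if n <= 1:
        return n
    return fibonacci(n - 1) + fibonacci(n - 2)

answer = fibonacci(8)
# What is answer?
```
Call trace (a repeated sub-call is expanded the first time; later identical calls just restate its return value):
fibonacci(n=8)
  fibonacci(n=7)
    fibonacci(n=6)
      fibonacci(n=5)
        fibonacci(n=4)
          fibonacci(n=3)
            fibonacci(n=2)
              fibonacci(n=1)
              -> return 1
              fibonacci(n=0)
              -> return 0
            -> return 1
            fibonacci(n=1)
            -> return 1
          -> return 2
          fibonacci(n=2) -> return 1  (same call as traced above)
        -> return 3
        fibonacci(n=3) -> return 2  (same call as traced above)
      -> return 5
      fibonacci(n=4) -> return 3  (same call as traced above)
    -> return 8
    fibonacci(n=5) -> return 5  (same call as traced above)
  -> return 13
  fibonacci(n=6) -> return 8  (same call as traced above)
-> return 21

Final answer: 21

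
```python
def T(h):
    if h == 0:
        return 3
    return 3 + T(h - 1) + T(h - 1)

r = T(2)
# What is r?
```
Call trace (a repeated sub-call is expanded the first time; later identical calls just restate its return value):
T(h=2)
  T(h=1)
    T(h=0)
    -> return 3
    T(h=0)
    -> return 3
  -> return 9
  T(h=1) -> return 9  (same call as traced above)
-> return 21

Final answer: 21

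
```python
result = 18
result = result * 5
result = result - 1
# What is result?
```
Trace:
  result=18
  result=90
  result=89

Final answer: 89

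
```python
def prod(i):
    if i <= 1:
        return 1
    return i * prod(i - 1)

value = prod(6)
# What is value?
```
Call trace:
prod(i=6)
  prod(i=5)
    prod(i=4)
      prod(i=3)
        prod(i=2)
          prod(i=1)
          -> return 1
        -> return 2
      -> return 6
    -> return 24
  -> return 120
-> return 720

Final answer: 720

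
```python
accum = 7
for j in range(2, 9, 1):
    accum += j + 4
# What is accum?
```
Trace:
  accum=7
  accum=13, j=2
  accum=20, j=3
  accum=28, j=4
  accum=37, j=5
  accum=47, j=6
  accum=58, j=7
  accum=70, j=8

Final answer: 70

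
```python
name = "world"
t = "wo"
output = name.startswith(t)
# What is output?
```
Trace:
  name='world'
  name='world', t='wo'
  name='world', t='wo', output=True

Final answer: True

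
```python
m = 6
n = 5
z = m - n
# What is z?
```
Trace:
  m=6
  m=6, n=5
  m=6, n=5, z=1

Final answer: 1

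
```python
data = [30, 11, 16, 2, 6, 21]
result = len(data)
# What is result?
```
Trace:
  data=[30, 11, 16, 2, 6, 21]
  data=[30, 11, 16, 2, 6, 21], result=6

Final answer: 6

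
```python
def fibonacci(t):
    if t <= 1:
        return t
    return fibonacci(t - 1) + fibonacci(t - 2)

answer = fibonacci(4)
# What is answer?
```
Call trace (a repeated sub-call is expanded the first time; later identical calls just restate its return value):
fibonacci(t=4)
  fibonacci(t=3)
    fibonacci(t=2)
      fibonacci(t=1)
      -> return 1
      fibonacci(t=0)
      -> return 0
    -> return 1
    fibonacci(t=1)
    -> return 1
  -> return 2
  fibonacci(t=2) -> return 1  (same call as traced above)
-> return 3

Final answer: 3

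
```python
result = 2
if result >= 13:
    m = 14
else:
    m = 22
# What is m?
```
Trace:
  result=2
  result=2, m=22

Final answer: 22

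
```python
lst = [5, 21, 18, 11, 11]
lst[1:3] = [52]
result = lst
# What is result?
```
Trace:
  lst=[5, 21, 18, 11, 11]
  lst=[5, 52, 11, 11]
  lst=[5, 52, 11, 11], result=[5, 52, 11, 11]

Final answer: [5, 52, 11, 11]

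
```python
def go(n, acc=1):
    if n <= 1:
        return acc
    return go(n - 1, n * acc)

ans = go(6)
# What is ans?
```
Call trace:
go(n=6, acc=1)
  go(n=5, acc=6)
    go(n=4, acc=30)
      go(n=3, acc=120)
        go(n=2, acc=360)
          go(n=1, acc=720)
          -> return 720
        -> return 720
      -> return 720
    -> return 720
  -> return 720
-> return 720

Final answer: 720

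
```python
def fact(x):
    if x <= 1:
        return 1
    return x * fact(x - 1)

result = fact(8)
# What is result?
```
Call trace:
fact(x=8)
  fact(x=7)
    fact(x=6)
      fact(x=5)
        fact(x=4)
          fact(x=3)
            fact(x=2)
              fact(x=1)
              -> return 1
            -> return 2
          -> return 6
        -> return 24
      -> return 120
    -> return 720
  -> return 5040
-> return 40320

Final answer: 40320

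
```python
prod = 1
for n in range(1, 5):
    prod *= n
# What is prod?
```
Trace:
  prod=1
  prod=1, n=1
  prod=2, n=2
  prod=6, n=3
  prod=24, n=4

Final answer: 24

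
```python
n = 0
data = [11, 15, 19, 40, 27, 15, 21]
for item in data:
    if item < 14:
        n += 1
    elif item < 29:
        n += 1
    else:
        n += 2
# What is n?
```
Trace:
  n=0
  n=1, item=11
  n=2, item=15
  n=3, item=19
  n=5, item=40
  n=6, item=27
  n=7, item=15
  n=8, item=21

Final answer: 8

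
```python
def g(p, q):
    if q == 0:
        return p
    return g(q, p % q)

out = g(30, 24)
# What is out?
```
Call trace:
g(p=30, q=24)
  g(p=24, q=6)
    g(p=6, q=0)
    -> return 6
  -> return 6
-> return 6

Final answer: 6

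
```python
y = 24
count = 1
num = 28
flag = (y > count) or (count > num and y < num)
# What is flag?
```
Trace:
  y=24
  y=24, count=1
  y=24, count=1, num=28
  y=24, count=1, num=28, flag=True

Final answer: True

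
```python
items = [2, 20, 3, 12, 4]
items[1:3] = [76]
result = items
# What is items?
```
Trace:
  items=[2, 20, 3, 12, 4]
  items=[2, 76, 12, 4]
  items=[2, 76, 12, 4], result=[2, 76, 12, 4]

Final answer: [2, 76, 12, 4]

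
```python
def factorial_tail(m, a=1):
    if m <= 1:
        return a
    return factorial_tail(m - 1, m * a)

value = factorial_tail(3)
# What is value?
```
Call trace:
factorial_tail(m=3, a=1)
  factorial_tail(m=2, a=3)
    factorial_tail(m=1, a=6)
    -> return 6
  -> return 6
-> return 6

Final answer: 6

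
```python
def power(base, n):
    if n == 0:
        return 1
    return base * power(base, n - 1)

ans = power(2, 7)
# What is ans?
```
Call trace:
power(base=2, n=7)
  power(base=2, n=6)
    power(base=2, n=5)
      power(base=2, n=4)
        power(base=2, n=3)
          power(base=2, n=2)
            power(base=2, n=1)
              power(base=2, n=0)
              -> return 1
            -> return 2
          -> return 4
        -> return 8
      -> return 16
    -> return 32
  -> return 64
-> return 128

Final answer: 128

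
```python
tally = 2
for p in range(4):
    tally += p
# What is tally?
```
Trace:
  tally=2
  tally=2, p=0
  tally=3, p=1
  tally=5, p=2
  tally=8, p=3

Final answer: 8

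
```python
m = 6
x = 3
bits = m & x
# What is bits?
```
Trace:
  m=6
  m=6, x=3
  m=6, x=3, bits=2

Final answer: 2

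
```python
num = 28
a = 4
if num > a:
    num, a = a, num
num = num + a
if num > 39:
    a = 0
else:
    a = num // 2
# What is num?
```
Trace:
  num=28
  num=28, a=4
  num=4, a=28
  num=32, a=28
  num=32, a=16

Final answer: 32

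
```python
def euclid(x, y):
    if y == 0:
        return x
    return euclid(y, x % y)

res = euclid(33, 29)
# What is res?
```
Call trace:
euclid(x=33, y=29)
  euclid(x=29, y=4)
    euclid(x=4, y=1)
      euclid(x=1, y=0)
      -> return 1
    -> return 1
  -> return 1
-> return 1

Final answer: 1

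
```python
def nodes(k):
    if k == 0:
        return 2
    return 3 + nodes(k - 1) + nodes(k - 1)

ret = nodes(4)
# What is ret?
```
Call trace (a repeated sub-call is expanded the first time; later identical calls just restate its return value):
nodes(k=4)
  nodes(k=3)
    nodes(k=2)
      nodes(k=1)
        nodes(k=0)
        -> return 2
        nodes(k=0)
        -> return 2
      -> return 7
      nodes(k=1) -> return 7  (same call as traced above)
    -> return 17
    nodes(k=2) -> return 17  (same call as traced above)
  -> return 37
  nodes(k=3) -> return 37  (same call as traced above)
-> return 77

Final answer: 77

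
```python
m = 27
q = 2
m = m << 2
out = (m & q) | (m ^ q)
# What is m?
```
Trace:
  m=27
  m=27, q=2
  m=108, q=2
  m=108, q=2, out=110

Final answer: 108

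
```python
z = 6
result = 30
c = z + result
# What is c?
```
Trace:
  z=6
  z=6, result=30
  z=6, result=30, c=36

Final answer: 36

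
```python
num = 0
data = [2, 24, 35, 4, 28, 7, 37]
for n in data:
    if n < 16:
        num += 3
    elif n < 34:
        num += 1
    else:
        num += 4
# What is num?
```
Trace:
  num=0
  num=3, n=2
  num=4, n=24
  num=8, n=35
  num=11, n=4
  num=12, n=28
  num=15, n=7
  num=19, n=37

Final answer: 19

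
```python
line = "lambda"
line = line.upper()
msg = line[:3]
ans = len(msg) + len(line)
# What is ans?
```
Trace:
  line='lambda'
  line='LAMBDA'
  line='LAMBDA', msg='LAM'
  line='LAMBDA', msg='LAM', ans=9

Final answer: 9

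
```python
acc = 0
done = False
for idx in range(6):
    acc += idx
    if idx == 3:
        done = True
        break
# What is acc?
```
Trace:
  acc=0
  acc=0, done=False
  acc=0, done=False, idx=0
  acc=1, done=False, idx=1
  acc=3, done=False, idx=2
  acc=6, done=True, idx=3

Final answer: 6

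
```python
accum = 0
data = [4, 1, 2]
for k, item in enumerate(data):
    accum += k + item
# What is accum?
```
Trace:
  accum=0
  accum=4, k=0, item=4
  accum=6, k=1, item=1
  accum=10, k=2, item=2

Final answer: 10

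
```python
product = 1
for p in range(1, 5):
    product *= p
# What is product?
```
Trace:
  product=1
  product=1, p=1
  product=2, p=2
  product=6, p=3
  product=24, p=4

Final answer: 24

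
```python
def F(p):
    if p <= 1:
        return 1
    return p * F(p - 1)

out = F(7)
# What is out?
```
Call trace:
F(p=7)
  F(p=6)
    F(p=5)
      F(p=4)
        F(p=3)
          F(p=2)
            F(p=1)
            -> return 1
          -> return 2
        -> return 6
      -> return 24
    -> return 120
  -> return 720
-> return 5040

Final answer: 5040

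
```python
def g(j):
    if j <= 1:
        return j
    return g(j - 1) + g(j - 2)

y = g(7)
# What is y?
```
Call trace (a repeated sub-call is expanded the first time; later identical calls just restate its return value):
g(j=7)
  g(j=6)
    g(j=5)
      g(j=4)
        g(j=3)
          g(j=2)
            g(j=1)
            -> return 1
            g(j=0)
            -> return 0
          -> return 1
          g(j=1)
          -> return 1
        -> return 2
        g(j=2) -> return 1  (same call as traced above)
      -> return 3
      g(j=3) -> return 2  (same call as traced above)
    -> return 5
    g(j=4) -> return 3  (same call as traced above)
  -> return 8
  g(j=5) -> return 5  (same call as traced above)
-> return 13

Final answer: 13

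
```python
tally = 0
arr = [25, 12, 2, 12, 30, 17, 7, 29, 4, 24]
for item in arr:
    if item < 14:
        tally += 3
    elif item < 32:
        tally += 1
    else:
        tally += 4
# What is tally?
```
Trace:
  tally=0
  tally=1, item=25
  tally=4, item=12
  tally=7, item=2
  tally=10, item=12
  tally=11, item=30
  tally=12, item=17
  tally=15, item=7
  tally=16, item=29
  tally=19, item=4
  tally=20, item=24

Final answer: 20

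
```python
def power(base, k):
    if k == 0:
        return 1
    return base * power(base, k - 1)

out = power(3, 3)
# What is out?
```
Call trace:
power(base=3, k=3)
  power(base=3, k=2)
    power(base=3, k=1)
      power(base=3, k=0)
      -> return 1
    -> return 3
  -> return 9
-> return 27

Final answer: 27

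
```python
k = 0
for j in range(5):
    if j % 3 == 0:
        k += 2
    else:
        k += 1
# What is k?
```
Trace:
  k=0
  k=2, j=0
  k=3, j=1
  k=4, j=2
  k=6, j=3
  k=7, j=4

Final answer: 7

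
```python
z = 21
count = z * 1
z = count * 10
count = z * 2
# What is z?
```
Trace:
  z=21
  z=21, count=21
  z=210, count=21
  z=210, count=420

Final answer: 210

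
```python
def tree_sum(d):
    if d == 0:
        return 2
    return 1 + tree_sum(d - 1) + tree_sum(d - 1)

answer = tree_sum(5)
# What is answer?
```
Call trace (a repeated sub-call is expanded the first time; later identical calls just restate its return value):
tree_sum(d=5)
  tree_sum(d=4)
    tree_sum(d=3)
      tree_sum(d=2)
        tree_sum(d=1)
          tree_sum(d=0)
          -> return 2
          tree_sum(d=0)
          -> return 2
        -> return 5
        tree_sum(d=1) -> return 5  (same call as traced above)
      -> return 11
      tree_sum(d=2) -> return 11  (same call as traced above)
    -> return 23
    tree_sum(d=3) -> return 23  (same call as traced above)
  -> return 47
  tree_sum(d=4) -> return 47  (same call as traced above)
-> return 95

Final answer: 95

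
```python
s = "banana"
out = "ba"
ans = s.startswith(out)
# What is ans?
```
Trace:
  s='banana'
  s='banana', out='ba'
  s='banana', out='ba', ans=True

Final answer: True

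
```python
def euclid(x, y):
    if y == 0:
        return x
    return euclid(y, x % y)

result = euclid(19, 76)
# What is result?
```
Call trace:
euclid(x=19, y=76)
  euclid(x=76, y=19)
    euclid(x=19, y=0)
    -> return 19
  -> return 19
-> return 19

Final answer: 19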